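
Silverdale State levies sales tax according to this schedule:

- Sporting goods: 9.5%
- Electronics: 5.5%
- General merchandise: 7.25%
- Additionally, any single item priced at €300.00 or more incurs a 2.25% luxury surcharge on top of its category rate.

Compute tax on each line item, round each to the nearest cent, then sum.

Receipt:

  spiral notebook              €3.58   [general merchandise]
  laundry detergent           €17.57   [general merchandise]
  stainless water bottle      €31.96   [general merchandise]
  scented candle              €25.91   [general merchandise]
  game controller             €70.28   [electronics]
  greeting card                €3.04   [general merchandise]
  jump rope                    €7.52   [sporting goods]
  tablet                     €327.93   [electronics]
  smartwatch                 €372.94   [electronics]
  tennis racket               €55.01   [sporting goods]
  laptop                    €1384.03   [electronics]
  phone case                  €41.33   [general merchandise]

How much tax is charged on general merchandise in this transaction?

€8.95

Spiral notebook €3.58: general merchandise → 7.25% → €0.26
Laundry detergent €17.57: general merchandise → 7.25% → €1.27
Stainless water bottle €31.96: general merchandise → 7.25% → €2.32
Scented candle €25.91: general merchandise → 7.25% → €1.88
Greeting card €3.04: general merchandise → 7.25% → €0.22
Phone case €41.33: general merchandise → 7.25% → €3.00
Tax on general merchandise = €0.26 + €1.27 + €2.32 + €1.88 + €0.22 + €3.00 = €8.95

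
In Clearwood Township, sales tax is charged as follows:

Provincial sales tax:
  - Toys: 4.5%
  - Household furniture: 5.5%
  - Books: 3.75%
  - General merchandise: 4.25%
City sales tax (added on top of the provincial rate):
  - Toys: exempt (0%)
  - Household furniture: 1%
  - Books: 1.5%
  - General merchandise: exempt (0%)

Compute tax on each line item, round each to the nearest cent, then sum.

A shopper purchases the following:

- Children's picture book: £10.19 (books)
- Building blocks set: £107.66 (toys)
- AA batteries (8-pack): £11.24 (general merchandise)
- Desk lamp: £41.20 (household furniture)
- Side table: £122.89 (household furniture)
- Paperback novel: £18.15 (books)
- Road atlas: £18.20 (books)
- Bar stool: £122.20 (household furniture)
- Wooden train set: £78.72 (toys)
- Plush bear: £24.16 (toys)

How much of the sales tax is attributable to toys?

£9.47

Building blocks set £107.66: toys → 4.5% + 0% city = 4.5% → £4.84
Wooden train set £78.72: toys → 4.5% + 0% city = 4.5% → £3.54
Plush bear £24.16: toys → 4.5% + 0% city = 4.5% → £1.09
Tax on toys = £4.84 + £3.54 + £1.09 = £9.47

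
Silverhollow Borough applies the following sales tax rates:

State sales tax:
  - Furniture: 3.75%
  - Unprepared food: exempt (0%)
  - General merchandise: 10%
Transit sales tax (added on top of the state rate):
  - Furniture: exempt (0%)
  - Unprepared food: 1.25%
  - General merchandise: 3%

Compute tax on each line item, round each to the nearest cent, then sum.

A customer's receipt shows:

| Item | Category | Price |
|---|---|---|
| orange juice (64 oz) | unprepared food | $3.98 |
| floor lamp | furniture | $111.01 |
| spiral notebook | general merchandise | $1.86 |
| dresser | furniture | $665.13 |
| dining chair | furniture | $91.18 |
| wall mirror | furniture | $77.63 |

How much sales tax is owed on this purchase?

Orange juice (64 oz) $3.98: unprepared food → 0% + 1.25% transit = 1.25% → $0.05
Floor lamp $111.01: furniture → 3.75% + 0% transit = 3.75% → $4.16
Spiral notebook $1.86: general merchandise → 10% + 3% transit = 13% → $0.24
Dresser $665.13: furniture → 3.75% + 0% transit = 3.75% → $24.94
Dining chair $91.18: furniture → 3.75% + 0% transit = 3.75% → $3.42
Wall mirror $77.63: furniture → 3.75% + 0% transit = 3.75% → $2.91
Total tax = $0.05 + $4.16 + $0.24 + $24.94 + $3.42 + $2.91 = $35.72

$35.72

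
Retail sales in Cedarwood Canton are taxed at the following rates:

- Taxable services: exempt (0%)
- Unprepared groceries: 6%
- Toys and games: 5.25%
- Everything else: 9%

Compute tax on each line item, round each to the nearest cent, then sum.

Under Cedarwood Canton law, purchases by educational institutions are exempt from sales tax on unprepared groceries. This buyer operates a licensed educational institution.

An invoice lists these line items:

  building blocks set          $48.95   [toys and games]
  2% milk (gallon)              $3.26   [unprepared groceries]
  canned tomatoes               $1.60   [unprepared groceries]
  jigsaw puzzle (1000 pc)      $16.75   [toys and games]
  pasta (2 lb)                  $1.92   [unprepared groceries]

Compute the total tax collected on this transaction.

Building blocks set $48.95: toys and games → 5.25% → $2.57
2% milk (gallon) $3.26: unprepared groceries, buyer-exempt → 0% → $0.00
Canned tomatoes $1.60: unprepared groceries, buyer-exempt → 0% → $0.00
Jigsaw puzzle (1000 pc) $16.75: toys and games → 5.25% → $0.88
Pasta (2 lb) $1.92: unprepared groceries, buyer-exempt → 0% → $0.00
Total tax = $2.57 + $0.88 = $3.45

$3.45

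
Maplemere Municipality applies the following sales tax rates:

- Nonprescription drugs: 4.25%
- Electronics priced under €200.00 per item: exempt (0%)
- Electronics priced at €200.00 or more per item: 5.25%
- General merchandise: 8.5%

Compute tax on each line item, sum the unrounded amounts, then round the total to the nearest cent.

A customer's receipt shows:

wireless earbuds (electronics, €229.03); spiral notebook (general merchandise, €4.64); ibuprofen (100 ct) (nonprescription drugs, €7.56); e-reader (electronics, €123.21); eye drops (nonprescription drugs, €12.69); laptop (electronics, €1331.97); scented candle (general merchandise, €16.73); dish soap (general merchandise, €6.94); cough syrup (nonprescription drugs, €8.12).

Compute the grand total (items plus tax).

€1826.45

Wireless earbuds €229.03: electronics, €200.00 or more → 5.25% → €12.024075
Spiral notebook €4.64: general merchandise → 8.5% → €0.3944
Ibuprofen (100 ct) €7.56: nonprescription drugs → 4.25% → €0.3213
E-reader €123.21: electronics, under €200.00 → 0% → €0.00
Eye drops €12.69: nonprescription drugs → 4.25% → €0.539325
Laptop €1331.97: electronics, €200.00 or more → 5.25% → €69.928425
Scented candle €16.73: general merchandise → 8.5% → €1.42205
Dish soap €6.94: general merchandise → 8.5% → €0.5899
Cough syrup €8.12: nonprescription drugs → 4.25% → €0.3451
Subtotal = €1740.89; unrounded tax = €85.564575 → €85.56; total due = €1826.45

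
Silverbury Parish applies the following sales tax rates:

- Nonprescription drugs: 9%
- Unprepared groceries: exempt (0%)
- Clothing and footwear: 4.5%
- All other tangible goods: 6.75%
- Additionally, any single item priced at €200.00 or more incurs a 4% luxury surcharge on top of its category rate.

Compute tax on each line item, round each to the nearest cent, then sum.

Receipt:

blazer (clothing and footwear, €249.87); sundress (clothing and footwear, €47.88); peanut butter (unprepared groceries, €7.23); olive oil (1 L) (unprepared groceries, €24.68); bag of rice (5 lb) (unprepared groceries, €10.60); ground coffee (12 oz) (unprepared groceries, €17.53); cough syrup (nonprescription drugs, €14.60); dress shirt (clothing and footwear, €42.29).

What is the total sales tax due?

€26.60

Blazer €249.87: clothing and footwear → 4.5% + 4% surcharge = 8.5% → €21.24
Sundress €47.88: clothing and footwear → 4.5% → €2.15
Peanut butter €7.23: unprepared groceries → 0% → €0.00
Olive oil (1 L) €24.68: unprepared groceries → 0% → €0.00
Bag of rice (5 lb) €10.60: unprepared groceries → 0% → €0.00
Ground coffee (12 oz) €17.53: unprepared groceries → 0% → €0.00
Cough syrup €14.60: nonprescription drugs → 9% → €1.31
Dress shirt €42.29: clothing and footwear → 4.5% → €1.90
Total tax = €21.24 + €2.15 + €1.31 + €1.90 = €26.60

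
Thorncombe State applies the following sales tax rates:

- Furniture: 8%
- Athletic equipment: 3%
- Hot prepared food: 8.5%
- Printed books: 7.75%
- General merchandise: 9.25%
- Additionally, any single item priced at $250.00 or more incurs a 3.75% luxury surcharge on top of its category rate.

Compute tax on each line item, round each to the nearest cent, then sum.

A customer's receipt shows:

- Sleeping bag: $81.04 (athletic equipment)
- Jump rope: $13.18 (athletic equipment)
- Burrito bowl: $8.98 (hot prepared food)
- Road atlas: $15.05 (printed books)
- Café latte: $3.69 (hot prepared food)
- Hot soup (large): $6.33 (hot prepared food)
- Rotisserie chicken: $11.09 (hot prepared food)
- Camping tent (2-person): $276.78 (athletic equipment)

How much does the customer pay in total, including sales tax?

$441.37

Sleeping bag $81.04: athletic equipment → 3% → $2.43
Jump rope $13.18: athletic equipment → 3% → $0.40
Burrito bowl $8.98: hot prepared food → 8.5% → $0.76
Road atlas $15.05: printed books → 7.75% → $1.17
Café latte $3.69: hot prepared food → 8.5% → $0.31
Hot soup (large) $6.33: hot prepared food → 8.5% → $0.54
Rotisserie chicken $11.09: hot prepared food → 8.5% → $0.94
Camping tent (2-person) $276.78: athletic equipment → 3% + 3.75% surcharge = 6.75% → $18.68
Subtotal = $416.14; tax = $25.23; total due = $441.37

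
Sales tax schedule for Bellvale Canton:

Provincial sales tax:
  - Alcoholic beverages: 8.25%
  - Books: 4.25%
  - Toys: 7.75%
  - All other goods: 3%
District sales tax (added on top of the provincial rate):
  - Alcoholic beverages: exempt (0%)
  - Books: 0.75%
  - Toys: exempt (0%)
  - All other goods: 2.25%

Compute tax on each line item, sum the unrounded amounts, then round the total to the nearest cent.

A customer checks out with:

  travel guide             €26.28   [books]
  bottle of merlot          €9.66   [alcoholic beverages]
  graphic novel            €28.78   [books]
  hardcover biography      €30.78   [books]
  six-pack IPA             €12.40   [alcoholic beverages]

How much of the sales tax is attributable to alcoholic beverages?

Bottle of merlot €9.66: alcoholic beverages → 8.25% + 0% district = 8.25% → €0.79695
Six-pack IPA €12.40: alcoholic beverages → 8.25% + 0% district = 8.25% → €1.023
Tax on alcoholic beverages: unrounded sum = €1.81995 → €1.82

€1.82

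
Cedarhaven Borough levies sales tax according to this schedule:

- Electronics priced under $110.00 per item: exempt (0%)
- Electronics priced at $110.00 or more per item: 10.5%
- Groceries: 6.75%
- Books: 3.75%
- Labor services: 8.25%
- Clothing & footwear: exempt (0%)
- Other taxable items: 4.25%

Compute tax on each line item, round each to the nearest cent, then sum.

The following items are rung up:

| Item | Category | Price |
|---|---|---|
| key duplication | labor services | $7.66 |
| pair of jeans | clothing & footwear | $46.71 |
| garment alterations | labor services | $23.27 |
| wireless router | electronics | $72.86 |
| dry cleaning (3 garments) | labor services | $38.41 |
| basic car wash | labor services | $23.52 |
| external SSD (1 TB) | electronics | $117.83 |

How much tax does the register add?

$20.03

Key duplication $7.66: labor services → 8.25% → $0.63
Pair of jeans $46.71: clothing & footwear → 0% → $0.00
Garment alterations $23.27: labor services → 8.25% → $1.92
Wireless router $72.86: electronics, under $110.00 → 0% → $0.00
Dry cleaning (3 garments) $38.41: labor services → 8.25% → $3.17
Basic car wash $23.52: labor services → 8.25% → $1.94
External SSD (1 TB) $117.83: electronics, $110.00 or more → 10.5% → $12.37
Total tax = $0.63 + $1.92 + $3.17 + $1.94 + $12.37 = $20.03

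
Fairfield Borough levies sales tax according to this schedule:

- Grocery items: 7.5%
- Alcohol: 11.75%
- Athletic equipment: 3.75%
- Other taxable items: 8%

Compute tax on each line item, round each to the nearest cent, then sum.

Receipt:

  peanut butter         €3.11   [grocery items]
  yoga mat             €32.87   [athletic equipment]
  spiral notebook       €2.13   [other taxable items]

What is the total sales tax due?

Peanut butter €3.11: grocery items → 7.5% → €0.23
Yoga mat €32.87: athletic equipment → 3.75% → €1.23
Spiral notebook €2.13: other taxable items → 8% → €0.17
Total tax = €0.23 + €1.23 + €0.17 = €1.63

€1.63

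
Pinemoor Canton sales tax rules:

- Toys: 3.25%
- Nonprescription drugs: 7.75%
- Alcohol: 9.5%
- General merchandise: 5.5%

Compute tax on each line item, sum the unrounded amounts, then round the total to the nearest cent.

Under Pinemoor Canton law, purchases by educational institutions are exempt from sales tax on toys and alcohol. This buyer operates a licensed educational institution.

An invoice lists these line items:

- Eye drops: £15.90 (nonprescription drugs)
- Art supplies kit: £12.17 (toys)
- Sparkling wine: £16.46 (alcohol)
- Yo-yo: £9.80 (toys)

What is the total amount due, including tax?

£55.56

Eye drops £15.90: nonprescription drugs → 7.75% → £1.23225
Art supplies kit £12.17: toys, buyer-exempt → 0% → £0.00
Sparkling wine £16.46: alcohol, buyer-exempt → 0% → £0.00
Yo-yo £9.80: toys, buyer-exempt → 0% → £0.00
Subtotal = £54.33; unrounded tax = £1.23225 → £1.23; total due = £55.56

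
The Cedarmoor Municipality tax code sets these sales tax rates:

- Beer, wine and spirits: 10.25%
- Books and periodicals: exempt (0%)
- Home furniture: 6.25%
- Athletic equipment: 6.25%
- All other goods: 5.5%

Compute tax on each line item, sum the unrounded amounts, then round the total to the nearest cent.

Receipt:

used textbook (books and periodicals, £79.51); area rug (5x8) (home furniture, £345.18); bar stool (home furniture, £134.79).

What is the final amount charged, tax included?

£589.48

Used textbook £79.51: books and periodicals → 0% → £0.00
Area rug (5x8) £345.18: home furniture → 6.25% → £21.57375
Bar stool £134.79: home furniture → 6.25% → £8.424375
Subtotal = £559.48; unrounded tax = £29.998125 → £30.00; total due = £589.48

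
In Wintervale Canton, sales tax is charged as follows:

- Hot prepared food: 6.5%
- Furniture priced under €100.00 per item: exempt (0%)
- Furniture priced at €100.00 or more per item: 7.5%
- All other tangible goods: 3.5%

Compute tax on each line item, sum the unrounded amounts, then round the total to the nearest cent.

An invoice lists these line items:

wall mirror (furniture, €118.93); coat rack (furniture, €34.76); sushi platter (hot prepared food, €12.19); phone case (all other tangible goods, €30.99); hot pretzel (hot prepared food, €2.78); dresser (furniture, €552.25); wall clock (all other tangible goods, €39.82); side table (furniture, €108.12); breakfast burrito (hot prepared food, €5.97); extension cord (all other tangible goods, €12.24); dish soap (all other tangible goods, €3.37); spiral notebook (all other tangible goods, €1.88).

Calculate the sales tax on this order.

€62.90

Wall mirror €118.93: furniture, €100.00 or more → 7.5% → €8.91975
Coat rack €34.76: furniture, under €100.00 → 0% → €0.00
Sushi platter €12.19: hot prepared food → 6.5% → €0.79235
Phone case €30.99: all other tangible goods → 3.5% → €1.08465
Hot pretzel €2.78: hot prepared food → 6.5% → €0.1807
Dresser €552.25: furniture, €100.00 or more → 7.5% → €41.41875
Wall clock €39.82: all other tangible goods → 3.5% → €1.3937
Side table €108.12: furniture, €100.00 or more → 7.5% → €8.109
Breakfast burrito €5.97: hot prepared food → 6.5% → €0.38805
Extension cord €12.24: all other tangible goods → 3.5% → €0.4284
Dish soap €3.37: all other tangible goods → 3.5% → €0.11795
Spiral notebook €1.88: all other tangible goods → 3.5% → €0.0658
Unrounded tax sum = €62.8991 → €62.90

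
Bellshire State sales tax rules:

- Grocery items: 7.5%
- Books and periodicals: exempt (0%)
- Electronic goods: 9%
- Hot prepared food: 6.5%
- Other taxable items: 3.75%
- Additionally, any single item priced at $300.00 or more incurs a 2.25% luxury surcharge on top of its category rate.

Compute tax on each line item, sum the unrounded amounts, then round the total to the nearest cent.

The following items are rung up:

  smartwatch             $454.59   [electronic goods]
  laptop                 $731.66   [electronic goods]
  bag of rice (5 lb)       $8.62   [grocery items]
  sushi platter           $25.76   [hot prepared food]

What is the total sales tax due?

$135.77

Smartwatch $454.59: electronic goods → 9% + 2.25% surcharge = 11.25% → $51.141375
Laptop $731.66: electronic goods → 9% + 2.25% surcharge = 11.25% → $82.31175
Bag of rice (5 lb) $8.62: grocery items → 7.5% → $0.6465
Sushi platter $25.76: hot prepared food → 6.5% → $1.6744
Unrounded tax sum = $135.774025 → $135.77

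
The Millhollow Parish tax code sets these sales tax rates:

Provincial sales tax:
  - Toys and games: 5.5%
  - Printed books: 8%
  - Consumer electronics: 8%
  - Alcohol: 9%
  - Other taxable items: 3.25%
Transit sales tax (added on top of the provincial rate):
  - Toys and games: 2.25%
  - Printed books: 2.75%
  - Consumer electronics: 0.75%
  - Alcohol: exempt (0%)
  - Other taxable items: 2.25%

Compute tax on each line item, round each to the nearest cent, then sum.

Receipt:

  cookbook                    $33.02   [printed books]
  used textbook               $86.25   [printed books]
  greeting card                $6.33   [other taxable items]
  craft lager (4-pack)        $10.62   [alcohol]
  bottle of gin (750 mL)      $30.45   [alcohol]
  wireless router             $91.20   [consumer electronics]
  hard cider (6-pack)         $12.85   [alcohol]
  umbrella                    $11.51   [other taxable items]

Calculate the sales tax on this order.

$26.64

Cookbook $33.02: printed books → 8% + 2.75% transit = 10.75% → $3.55
Used textbook $86.25: printed books → 8% + 2.75% transit = 10.75% → $9.27
Greeting card $6.33: other taxable items → 3.25% + 2.25% transit = 5.5% → $0.35
Craft lager (4-pack) $10.62: alcohol → 9% + 0% transit = 9% → $0.96
Bottle of gin (750 mL) $30.45: alcohol → 9% + 0% transit = 9% → $2.74
Wireless router $91.20: consumer electronics → 8% + 0.75% transit = 8.75% → $7.98
Hard cider (6-pack) $12.85: alcohol → 9% + 0% transit = 9% → $1.16
Umbrella $11.51: other taxable items → 3.25% + 2.25% transit = 5.5% → $0.63
Total tax = $3.55 + $9.27 + $0.35 + $0.96 + $2.74 + $7.98 + $1.16 + $0.63 = $26.64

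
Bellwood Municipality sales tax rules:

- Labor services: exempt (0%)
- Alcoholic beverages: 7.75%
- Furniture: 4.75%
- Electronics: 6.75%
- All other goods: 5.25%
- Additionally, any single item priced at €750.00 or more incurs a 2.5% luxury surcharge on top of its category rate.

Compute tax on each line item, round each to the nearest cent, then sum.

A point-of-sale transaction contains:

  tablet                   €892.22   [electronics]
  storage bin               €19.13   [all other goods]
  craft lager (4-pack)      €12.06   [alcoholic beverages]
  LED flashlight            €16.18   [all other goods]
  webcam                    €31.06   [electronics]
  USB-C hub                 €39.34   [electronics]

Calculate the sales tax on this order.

€90.07

Tablet €892.22: electronics → 6.75% + 2.5% surcharge = 9.25% → €82.53
Storage bin €19.13: all other goods → 5.25% → €1.00
Craft lager (4-pack) €12.06: alcoholic beverages → 7.75% → €0.93
LED flashlight €16.18: all other goods → 5.25% → €0.85
Webcam €31.06: electronics → 6.75% → €2.10
USB-C hub €39.34: electronics → 6.75% → €2.66
Total tax = €82.53 + €1.00 + €0.93 + €0.85 + €2.10 + €2.66 = €90.07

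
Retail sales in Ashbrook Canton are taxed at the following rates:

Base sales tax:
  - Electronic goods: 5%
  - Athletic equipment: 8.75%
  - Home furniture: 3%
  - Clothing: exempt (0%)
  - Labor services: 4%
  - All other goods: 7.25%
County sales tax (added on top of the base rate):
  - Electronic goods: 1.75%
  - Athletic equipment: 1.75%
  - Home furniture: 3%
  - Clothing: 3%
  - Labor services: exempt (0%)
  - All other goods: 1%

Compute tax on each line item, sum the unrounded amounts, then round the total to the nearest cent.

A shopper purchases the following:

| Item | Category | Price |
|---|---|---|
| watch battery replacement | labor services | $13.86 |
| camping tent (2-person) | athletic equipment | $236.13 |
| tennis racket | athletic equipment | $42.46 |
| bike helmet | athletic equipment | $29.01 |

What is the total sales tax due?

$32.85

Watch battery replacement $13.86: labor services → 4% + 0% county = 4% → $0.5544
Camping tent (2-person) $236.13: athletic equipment → 8.75% + 1.75% county = 10.5% → $24.79365
Tennis racket $42.46: athletic equipment → 8.75% + 1.75% county = 10.5% → $4.4583
Bike helmet $29.01: athletic equipment → 8.75% + 1.75% county = 10.5% → $3.04605
Unrounded tax sum = $32.8524 → $32.85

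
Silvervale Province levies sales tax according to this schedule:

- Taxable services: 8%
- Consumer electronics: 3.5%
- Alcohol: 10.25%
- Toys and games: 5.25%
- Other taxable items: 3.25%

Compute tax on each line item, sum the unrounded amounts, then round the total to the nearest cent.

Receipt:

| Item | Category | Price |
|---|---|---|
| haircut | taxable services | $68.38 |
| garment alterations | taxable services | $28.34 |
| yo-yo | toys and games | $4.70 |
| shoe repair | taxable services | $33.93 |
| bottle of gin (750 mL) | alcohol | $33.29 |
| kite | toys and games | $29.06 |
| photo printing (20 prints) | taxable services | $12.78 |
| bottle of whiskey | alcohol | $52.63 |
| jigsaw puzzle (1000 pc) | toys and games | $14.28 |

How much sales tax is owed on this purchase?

Haircut $68.38: taxable services → 8% → $5.4704
Garment alterations $28.34: taxable services → 8% → $2.2672
Yo-yo $4.70: toys and games → 5.25% → $0.24675
Shoe repair $33.93: taxable services → 8% → $2.7144
Bottle of gin (750 mL) $33.29: alcohol → 10.25% → $3.412225
Kite $29.06: toys and games → 5.25% → $1.52565
Photo printing (20 prints) $12.78: taxable services → 8% → $1.0224
Bottle of whiskey $52.63: alcohol → 10.25% → $5.394575
Jigsaw puzzle (1000 pc) $14.28: toys and games → 5.25% → $0.7497
Unrounded tax sum = $22.8033 → $22.80

$22.80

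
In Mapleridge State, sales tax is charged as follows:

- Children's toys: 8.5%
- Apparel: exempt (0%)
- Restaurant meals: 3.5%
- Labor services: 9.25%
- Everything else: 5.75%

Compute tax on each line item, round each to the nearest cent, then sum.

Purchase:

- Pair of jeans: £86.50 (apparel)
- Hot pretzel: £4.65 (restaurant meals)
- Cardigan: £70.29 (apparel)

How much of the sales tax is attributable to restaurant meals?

£0.16

Hot pretzel £4.65: restaurant meals → 3.5% → £0.16
Tax on restaurant meals = £0.16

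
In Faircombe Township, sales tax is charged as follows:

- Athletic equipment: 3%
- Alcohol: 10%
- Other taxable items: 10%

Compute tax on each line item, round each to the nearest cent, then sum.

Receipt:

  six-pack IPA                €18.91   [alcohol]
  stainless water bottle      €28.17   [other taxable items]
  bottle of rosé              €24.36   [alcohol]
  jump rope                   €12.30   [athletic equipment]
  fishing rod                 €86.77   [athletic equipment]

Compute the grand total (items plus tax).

€180.63

Six-pack IPA €18.91: alcohol → 10% → €1.89
Stainless water bottle €28.17: other taxable items → 10% → €2.82
Bottle of rosé €24.36: alcohol → 10% → €2.44
Jump rope €12.30: athletic equipment → 3% → €0.37
Fishing rod €86.77: athletic equipment → 3% → €2.60
Subtotal = €170.51; tax = €10.12; total due = €180.63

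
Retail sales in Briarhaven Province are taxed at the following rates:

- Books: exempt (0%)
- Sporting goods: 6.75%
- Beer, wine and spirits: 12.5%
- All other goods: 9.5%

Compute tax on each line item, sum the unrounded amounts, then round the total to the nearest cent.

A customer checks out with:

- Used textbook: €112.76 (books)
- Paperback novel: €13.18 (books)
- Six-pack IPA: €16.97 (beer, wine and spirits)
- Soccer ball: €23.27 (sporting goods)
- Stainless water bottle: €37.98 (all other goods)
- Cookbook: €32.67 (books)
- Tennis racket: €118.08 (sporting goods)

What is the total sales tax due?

Used textbook €112.76: books → 0% → €0.00
Paperback novel €13.18: books → 0% → €0.00
Six-pack IPA €16.97: beer, wine and spirits → 12.5% → €2.12125
Soccer ball €23.27: sporting goods → 6.75% → €1.570725
Stainless water bottle €37.98: all other goods → 9.5% → €3.6081
Cookbook €32.67: books → 0% → €0.00
Tennis racket €118.08: sporting goods → 6.75% → €7.9704
Unrounded tax sum = €15.270475 → €15.27

€15.27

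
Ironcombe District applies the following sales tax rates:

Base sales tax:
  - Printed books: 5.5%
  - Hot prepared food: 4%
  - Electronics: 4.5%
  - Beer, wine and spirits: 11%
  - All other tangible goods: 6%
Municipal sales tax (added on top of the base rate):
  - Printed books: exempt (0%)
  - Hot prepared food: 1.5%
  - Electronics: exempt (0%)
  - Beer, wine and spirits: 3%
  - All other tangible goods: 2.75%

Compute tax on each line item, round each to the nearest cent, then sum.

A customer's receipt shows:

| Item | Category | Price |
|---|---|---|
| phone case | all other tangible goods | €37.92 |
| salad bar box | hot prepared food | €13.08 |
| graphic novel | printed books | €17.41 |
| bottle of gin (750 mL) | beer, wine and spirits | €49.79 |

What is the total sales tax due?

€11.97

Phone case €37.92: all other tangible goods → 6% + 2.75% municipal = 8.75% → €3.32
Salad bar box €13.08: hot prepared food → 4% + 1.5% municipal = 5.5% → €0.72
Graphic novel €17.41: printed books → 5.5% + 0% municipal = 5.5% → €0.96
Bottle of gin (750 mL) €49.79: beer, wine and spirits → 11% + 3% municipal = 14% → €6.97
Total tax = €3.32 + €0.72 + €0.96 + €6.97 = €11.97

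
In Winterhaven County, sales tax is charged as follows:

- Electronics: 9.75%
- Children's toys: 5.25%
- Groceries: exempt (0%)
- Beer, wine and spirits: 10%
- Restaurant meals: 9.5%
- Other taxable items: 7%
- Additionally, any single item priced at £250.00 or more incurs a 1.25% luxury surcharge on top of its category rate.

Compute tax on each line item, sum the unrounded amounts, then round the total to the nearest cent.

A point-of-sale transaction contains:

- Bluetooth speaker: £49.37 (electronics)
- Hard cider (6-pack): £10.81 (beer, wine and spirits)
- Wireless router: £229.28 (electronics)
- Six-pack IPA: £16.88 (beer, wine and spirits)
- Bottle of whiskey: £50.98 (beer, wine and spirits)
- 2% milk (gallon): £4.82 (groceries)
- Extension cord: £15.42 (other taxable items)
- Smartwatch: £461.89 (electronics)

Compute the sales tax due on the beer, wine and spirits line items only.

Hard cider (6-pack) £10.81: beer, wine and spirits → 10% → £1.081
Six-pack IPA £16.88: beer, wine and spirits → 10% → £1.688
Bottle of whiskey £50.98: beer, wine and spirits → 10% → £5.098
Tax on beer, wine and spirits: unrounded sum = £7.867 → £7.87

£7.87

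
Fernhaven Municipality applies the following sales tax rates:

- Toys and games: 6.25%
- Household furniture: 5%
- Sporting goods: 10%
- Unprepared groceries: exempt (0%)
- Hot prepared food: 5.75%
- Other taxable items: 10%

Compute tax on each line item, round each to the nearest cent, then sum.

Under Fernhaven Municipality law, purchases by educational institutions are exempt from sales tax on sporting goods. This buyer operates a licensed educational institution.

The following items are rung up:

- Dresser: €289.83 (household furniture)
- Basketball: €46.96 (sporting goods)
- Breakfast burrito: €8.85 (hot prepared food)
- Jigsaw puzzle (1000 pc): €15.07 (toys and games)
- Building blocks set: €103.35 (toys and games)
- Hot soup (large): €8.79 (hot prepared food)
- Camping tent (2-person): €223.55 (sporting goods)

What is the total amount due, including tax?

€719.31

Dresser €289.83: household furniture → 5% → €14.49
Basketball €46.96: sporting goods, buyer-exempt → 0% → €0.00
Breakfast burrito €8.85: hot prepared food → 5.75% → €0.51
Jigsaw puzzle (1000 pc) €15.07: toys and games → 6.25% → €0.94
Building blocks set €103.35: toys and games → 6.25% → €6.46
Hot soup (large) €8.79: hot prepared food → 5.75% → €0.51
Camping tent (2-person) €223.55: sporting goods, buyer-exempt → 0% → €0.00
Subtotal = €696.40; tax = €22.91; total due = €719.31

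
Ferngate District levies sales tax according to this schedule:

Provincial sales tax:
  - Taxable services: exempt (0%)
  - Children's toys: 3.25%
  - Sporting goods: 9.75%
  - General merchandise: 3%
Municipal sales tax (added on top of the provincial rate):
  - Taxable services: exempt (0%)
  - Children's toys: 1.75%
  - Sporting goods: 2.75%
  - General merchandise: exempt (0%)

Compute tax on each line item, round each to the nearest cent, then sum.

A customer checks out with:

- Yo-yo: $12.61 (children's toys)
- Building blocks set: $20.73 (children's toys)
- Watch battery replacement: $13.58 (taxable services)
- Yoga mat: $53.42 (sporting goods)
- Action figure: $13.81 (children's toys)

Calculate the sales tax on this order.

$9.04

Yo-yo $12.61: children's toys → 3.25% + 1.75% municipal = 5% → $0.63
Building blocks set $20.73: children's toys → 3.25% + 1.75% municipal = 5% → $1.04
Watch battery replacement $13.58: taxable services → 0% + 0% municipal = 0% → $0.00
Yoga mat $53.42: sporting goods → 9.75% + 2.75% municipal = 12.5% → $6.68
Action figure $13.81: children's toys → 3.25% + 1.75% municipal = 5% → $0.69
Total tax = $0.63 + $1.04 + $6.68 + $0.69 = $9.04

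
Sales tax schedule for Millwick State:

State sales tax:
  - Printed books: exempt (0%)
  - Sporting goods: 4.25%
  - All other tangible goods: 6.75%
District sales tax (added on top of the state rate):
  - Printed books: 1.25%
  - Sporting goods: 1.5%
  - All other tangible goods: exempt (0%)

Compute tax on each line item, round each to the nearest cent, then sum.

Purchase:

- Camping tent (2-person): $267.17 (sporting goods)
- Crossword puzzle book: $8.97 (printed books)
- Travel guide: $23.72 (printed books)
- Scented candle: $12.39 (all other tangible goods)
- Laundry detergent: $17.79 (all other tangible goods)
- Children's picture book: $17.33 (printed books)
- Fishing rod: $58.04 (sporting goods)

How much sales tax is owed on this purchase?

$21.37

Camping tent (2-person) $267.17: sporting goods → 4.25% + 1.5% district = 5.75% → $15.36
Crossword puzzle book $8.97: printed books → 0% + 1.25% district = 1.25% → $0.11
Travel guide $23.72: printed books → 0% + 1.25% district = 1.25% → $0.30
Scented candle $12.39: all other tangible goods → 6.75% + 0% district = 6.75% → $0.84
Laundry detergent $17.79: all other tangible goods → 6.75% + 0% district = 6.75% → $1.20
Children's picture book $17.33: printed books → 0% + 1.25% district = 1.25% → $0.22
Fishing rod $58.04: sporting goods → 4.25% + 1.5% district = 5.75% → $3.34
Total tax = $15.36 + $0.11 + $0.30 + $0.84 + $1.20 + $0.22 + $3.34 = $21.37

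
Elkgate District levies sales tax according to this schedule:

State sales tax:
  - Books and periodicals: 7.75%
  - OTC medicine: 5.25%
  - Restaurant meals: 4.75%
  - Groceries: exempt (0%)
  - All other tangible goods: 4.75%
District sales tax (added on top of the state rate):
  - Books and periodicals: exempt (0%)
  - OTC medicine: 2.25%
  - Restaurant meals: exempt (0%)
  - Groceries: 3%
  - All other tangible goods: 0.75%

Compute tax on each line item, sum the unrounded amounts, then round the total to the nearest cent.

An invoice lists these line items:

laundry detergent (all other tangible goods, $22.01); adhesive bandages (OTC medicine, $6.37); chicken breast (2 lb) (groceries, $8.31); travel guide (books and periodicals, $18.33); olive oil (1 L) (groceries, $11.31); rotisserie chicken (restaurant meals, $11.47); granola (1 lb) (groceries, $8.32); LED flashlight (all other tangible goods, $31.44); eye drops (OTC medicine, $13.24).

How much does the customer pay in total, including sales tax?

$138.01

Laundry detergent $22.01: all other tangible goods → 4.75% + 0.75% district = 5.5% → $1.21055
Adhesive bandages $6.37: OTC medicine → 5.25% + 2.25% district = 7.5% → $0.47775
Chicken breast (2 lb) $8.31: groceries → 0% + 3% district = 3% → $0.2493
Travel guide $18.33: books and periodicals → 7.75% + 0% district = 7.75% → $1.420575
Olive oil (1 L) $11.31: groceries → 0% + 3% district = 3% → $0.3393
Rotisserie chicken $11.47: restaurant meals → 4.75% + 0% district = 4.75% → $0.544825
Granola (1 lb) $8.32: groceries → 0% + 3% district = 3% → $0.2496
LED flashlight $31.44: all other tangible goods → 4.75% + 0.75% district = 5.5% → $1.7292
Eye drops $13.24: OTC medicine → 5.25% + 2.25% district = 7.5% → $0.993
Subtotal = $130.80; unrounded tax = $7.2141 → $7.21; total due = $138.01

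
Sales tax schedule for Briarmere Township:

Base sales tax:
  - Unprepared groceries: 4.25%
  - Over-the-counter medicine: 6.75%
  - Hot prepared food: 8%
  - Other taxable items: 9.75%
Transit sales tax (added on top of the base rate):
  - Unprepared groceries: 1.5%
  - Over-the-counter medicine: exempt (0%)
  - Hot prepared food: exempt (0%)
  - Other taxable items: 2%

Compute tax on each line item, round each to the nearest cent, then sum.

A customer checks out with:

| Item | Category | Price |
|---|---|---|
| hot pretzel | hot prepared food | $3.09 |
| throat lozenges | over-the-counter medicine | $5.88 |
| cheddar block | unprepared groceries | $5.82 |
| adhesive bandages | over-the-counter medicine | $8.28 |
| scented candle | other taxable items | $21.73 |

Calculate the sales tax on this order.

$4.09

Hot pretzel $3.09: hot prepared food → 8% + 0% transit = 8% → $0.25
Throat lozenges $5.88: over-the-counter medicine → 6.75% + 0% transit = 6.75% → $0.40
Cheddar block $5.82: unprepared groceries → 4.25% + 1.5% transit = 5.75% → $0.33
Adhesive bandages $8.28: over-the-counter medicine → 6.75% + 0% transit = 6.75% → $0.56
Scented candle $21.73: other taxable items → 9.75% + 2% transit = 11.75% → $2.55
Total tax = $0.25 + $0.40 + $0.33 + $0.56 + $2.55 = $4.09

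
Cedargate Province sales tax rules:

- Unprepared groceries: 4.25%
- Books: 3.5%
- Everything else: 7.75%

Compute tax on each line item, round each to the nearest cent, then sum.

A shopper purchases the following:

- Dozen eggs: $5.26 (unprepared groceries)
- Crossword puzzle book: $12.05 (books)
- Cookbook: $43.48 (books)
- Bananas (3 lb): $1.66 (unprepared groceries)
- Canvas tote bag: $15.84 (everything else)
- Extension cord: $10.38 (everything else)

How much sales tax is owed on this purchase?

Dozen eggs $5.26: unprepared groceries → 4.25% → $0.22
Crossword puzzle book $12.05: books → 3.5% → $0.42
Cookbook $43.48: books → 3.5% → $1.52
Bananas (3 lb) $1.66: unprepared groceries → 4.25% → $0.07
Canvas tote bag $15.84: everything else → 7.75% → $1.23
Extension cord $10.38: everything else → 7.75% → $0.80
Total tax = $0.22 + $0.42 + $1.52 + $0.07 + $1.23 + $0.80 = $4.26

$4.26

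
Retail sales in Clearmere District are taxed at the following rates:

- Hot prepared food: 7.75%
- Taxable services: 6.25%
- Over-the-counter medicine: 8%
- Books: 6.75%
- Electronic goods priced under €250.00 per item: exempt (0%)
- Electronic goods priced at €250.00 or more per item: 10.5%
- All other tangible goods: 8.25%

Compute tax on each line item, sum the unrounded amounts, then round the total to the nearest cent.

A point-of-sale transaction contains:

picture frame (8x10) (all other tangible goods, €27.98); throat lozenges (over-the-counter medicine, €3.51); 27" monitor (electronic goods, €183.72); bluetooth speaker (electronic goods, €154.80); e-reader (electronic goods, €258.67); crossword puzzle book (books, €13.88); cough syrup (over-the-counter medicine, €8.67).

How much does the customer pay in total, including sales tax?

€682.61

Picture frame (8x10) €27.98: all other tangible goods → 8.25% → €2.30835
Throat lozenges €3.51: over-the-counter medicine → 8% → €0.2808
27" monitor €183.72: electronic goods, under €250.00 → 0% → €0.00
Bluetooth speaker €154.80: electronic goods, under €250.00 → 0% → €0.00
E-reader €258.67: electronic goods, €250.00 or more → 10.5% → €27.16035
Crossword puzzle book €13.88: books → 6.75% → €0.9369
Cough syrup €8.67: over-the-counter medicine → 8% → €0.6936
Subtotal = €651.23; unrounded tax = €31.38 → €31.38; total due = €682.61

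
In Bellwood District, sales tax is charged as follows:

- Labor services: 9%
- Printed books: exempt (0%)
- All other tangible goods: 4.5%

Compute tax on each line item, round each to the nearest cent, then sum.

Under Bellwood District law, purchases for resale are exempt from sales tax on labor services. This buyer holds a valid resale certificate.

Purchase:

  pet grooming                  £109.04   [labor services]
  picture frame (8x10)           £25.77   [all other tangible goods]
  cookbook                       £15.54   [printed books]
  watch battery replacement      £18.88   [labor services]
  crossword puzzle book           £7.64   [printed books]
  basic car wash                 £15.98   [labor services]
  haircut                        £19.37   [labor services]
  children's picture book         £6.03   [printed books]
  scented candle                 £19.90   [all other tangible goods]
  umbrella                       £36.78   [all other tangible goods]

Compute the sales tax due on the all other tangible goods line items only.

£3.72

Picture frame (8x10) £25.77: all other tangible goods → 4.5% → £1.16
Scented candle £19.90: all other tangible goods → 4.5% → £0.90
Umbrella £36.78: all other tangible goods → 4.5% → £1.66
Tax on all other tangible goods = £1.16 + £0.90 + £1.66 = £3.72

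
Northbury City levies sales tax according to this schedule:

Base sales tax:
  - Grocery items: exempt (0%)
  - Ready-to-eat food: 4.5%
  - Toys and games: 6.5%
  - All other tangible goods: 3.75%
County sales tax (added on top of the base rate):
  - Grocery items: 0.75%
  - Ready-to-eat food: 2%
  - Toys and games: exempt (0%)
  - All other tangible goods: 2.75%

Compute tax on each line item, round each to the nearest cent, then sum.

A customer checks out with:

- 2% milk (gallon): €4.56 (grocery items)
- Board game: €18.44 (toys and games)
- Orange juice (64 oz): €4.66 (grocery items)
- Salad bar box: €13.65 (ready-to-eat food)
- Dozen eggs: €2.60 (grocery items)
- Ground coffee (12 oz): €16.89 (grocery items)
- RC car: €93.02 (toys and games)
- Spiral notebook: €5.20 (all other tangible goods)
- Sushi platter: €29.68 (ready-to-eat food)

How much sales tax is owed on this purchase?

€10.62

2% milk (gallon) €4.56: grocery items → 0% + 0.75% county = 0.75% → €0.03
Board game €18.44: toys and games → 6.5% + 0% county = 6.5% → €1.20
Orange juice (64 oz) €4.66: grocery items → 0% + 0.75% county = 0.75% → €0.03
Salad bar box €13.65: ready-to-eat food → 4.5% + 2% county = 6.5% → €0.89
Dozen eggs €2.60: grocery items → 0% + 0.75% county = 0.75% → €0.02
Ground coffee (12 oz) €16.89: grocery items → 0% + 0.75% county = 0.75% → €0.13
RC car €93.02: toys and games → 6.5% + 0% county = 6.5% → €6.05
Spiral notebook €5.20: all other tangible goods → 3.75% + 2.75% county = 6.5% → €0.34
Sushi platter €29.68: ready-to-eat food → 4.5% + 2% county = 6.5% → €1.93
Total tax = €0.03 + €1.20 + €0.03 + €0.89 + €0.02 + €0.13 + €6.05 + €0.34 + €1.93 = €10.62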